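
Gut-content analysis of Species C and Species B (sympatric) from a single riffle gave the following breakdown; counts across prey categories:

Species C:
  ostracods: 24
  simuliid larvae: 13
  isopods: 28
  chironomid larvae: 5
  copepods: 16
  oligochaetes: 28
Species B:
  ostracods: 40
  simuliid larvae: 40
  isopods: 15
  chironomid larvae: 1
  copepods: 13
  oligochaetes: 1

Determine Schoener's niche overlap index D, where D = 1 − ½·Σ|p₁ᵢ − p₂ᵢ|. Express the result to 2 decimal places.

0.60

Proportions for Species C (n=114): 24/114=0.2105, 13/114=0.1140, 28/114=0.2456, 5/114=0.0439, 16/114=0.1404, 28/114=0.2456
Proportions for Species B (n=110): 40/110=0.3636, 40/110=0.3636, 15/110=0.1364, 1/110=0.0091, 13/110=0.1182, 1/110=0.0091
Σ|p₁ᵢ − p₂ᵢ| = 0.1531 + 0.2496 + 0.1092 + 0.0348 + 0.0222 + 0.2365 = 0.8054
D = 1 − ½ × 0.8054 = 1 − 0.40270 = 0.59730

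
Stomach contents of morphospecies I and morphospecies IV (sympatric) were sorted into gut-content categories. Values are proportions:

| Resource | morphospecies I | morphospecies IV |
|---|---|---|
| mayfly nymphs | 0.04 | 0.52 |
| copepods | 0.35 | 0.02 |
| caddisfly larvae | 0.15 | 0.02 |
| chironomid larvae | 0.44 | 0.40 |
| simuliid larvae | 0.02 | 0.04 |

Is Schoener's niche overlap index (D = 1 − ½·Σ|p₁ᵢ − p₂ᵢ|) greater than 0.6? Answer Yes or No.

No

Σ|p₁ᵢ − p₂ᵢ| = 0.48 + 0.33 + 0.13 + 0.04 + 0.02 = 1.00
D = 1 − ½ × 1.00 = 1 − 0.500 = 0.5000
D = 0.5000 < 0.6 → No.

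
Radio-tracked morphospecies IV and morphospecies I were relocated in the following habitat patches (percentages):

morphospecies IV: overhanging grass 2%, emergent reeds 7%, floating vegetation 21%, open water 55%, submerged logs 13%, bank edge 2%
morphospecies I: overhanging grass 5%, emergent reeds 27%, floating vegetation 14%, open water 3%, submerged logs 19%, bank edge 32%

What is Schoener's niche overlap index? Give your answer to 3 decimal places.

Convert percentages to proportions (divide by 100).
Σ|p₁ᵢ − p₂ᵢ| = 0.03 + 0.20 + 0.07 + 0.52 + 0.06 + 0.30 = 1.18
D = 1 − ½ × 1.18 = 1 − 0.590 = 0.41000

0.410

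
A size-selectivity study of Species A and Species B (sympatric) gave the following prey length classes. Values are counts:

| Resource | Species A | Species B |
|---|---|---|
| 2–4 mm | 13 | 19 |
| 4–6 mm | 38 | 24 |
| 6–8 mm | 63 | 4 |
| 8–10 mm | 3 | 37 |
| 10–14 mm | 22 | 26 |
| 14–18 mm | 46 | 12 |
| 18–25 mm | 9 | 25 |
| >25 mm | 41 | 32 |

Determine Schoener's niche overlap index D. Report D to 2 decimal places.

Proportions for Species A (n=235): 13/235=0.0553, 38/235=0.1617, 63/235=0.2681, 3/235=0.0128, 22/235=0.0936, 46/235=0.1957, 9/235=0.0383, 41/235=0.1745
Proportions for Species B (n=179): 19/179=0.1061, 24/179=0.1341, 4/179=0.0223, 37/179=0.2067, 26/179=0.1453, 12/179=0.0670, 25/179=0.1397, 32/179=0.1788
Σ|p₁ᵢ − p₂ᵢ| = 0.0508 + 0.0276 + 0.2458 + 0.1939 + 0.0517 + 0.1287 + 0.1014 + 0.0043 = 0.8042
D = 1 − ½ × 0.8042 = 1 − 0.40210 = 0.59790

0.60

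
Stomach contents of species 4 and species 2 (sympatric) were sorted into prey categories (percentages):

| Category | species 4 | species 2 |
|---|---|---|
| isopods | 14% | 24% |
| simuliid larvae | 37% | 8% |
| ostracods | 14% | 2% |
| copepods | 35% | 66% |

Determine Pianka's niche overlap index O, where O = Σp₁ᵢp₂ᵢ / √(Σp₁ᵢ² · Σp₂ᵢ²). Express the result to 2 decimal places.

Convert percentages to proportions (divide by 100).
Σ p₁ᵢp₂ᵢ = 0.0336 + 0.0296 + 0.0028 + 0.2310 = 0.2970
Σp_1ᵢ² = 0.14² + 0.37² + 0.14² + 0.35² = 0.0196 + 0.1369 + 0.0196 + 0.1225 = 0.2986
Σp_2ᵢ² = 0.24² + 0.08² + 0.02² + 0.66² = 0.0576 + 0.0064 + 0.0004 + 0.4356 = 0.5000
O = 0.2970 / √(0.2986 × 0.5000) = 0.2970 / 0.38639 = 0.7687

0.77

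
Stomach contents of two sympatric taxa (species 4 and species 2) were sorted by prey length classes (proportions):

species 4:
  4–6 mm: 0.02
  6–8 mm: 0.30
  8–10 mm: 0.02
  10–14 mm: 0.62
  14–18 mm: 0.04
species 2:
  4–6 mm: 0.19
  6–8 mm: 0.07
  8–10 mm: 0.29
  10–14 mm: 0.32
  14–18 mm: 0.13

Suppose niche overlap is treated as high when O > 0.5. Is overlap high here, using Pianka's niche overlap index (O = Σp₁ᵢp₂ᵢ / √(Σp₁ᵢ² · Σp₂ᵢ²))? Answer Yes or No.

Σ p₁ᵢp₂ᵢ = 0.0038 + 0.0210 + 0.0058 + 0.1984 + 0.0052 = 0.2342
Σp_1ᵢ² = 0.02² + 0.30² + 0.02² + 0.62² + 0.04² = 0.0004 + 0.0900 + 0.0004 + 0.3844 + 0.0016 = 0.4768
Σp_2ᵢ² = 0.19² + 0.07² + 0.29² + 0.32² + 0.13² = 0.0361 + 0.0049 + 0.0841 + 0.1024 + 0.0169 = 0.2444
O = 0.2342 / √(0.4768 × 0.2444) = 0.2342 / 0.34136 = 0.6861
O = 0.6861 > 0.5 → Yes.

Yes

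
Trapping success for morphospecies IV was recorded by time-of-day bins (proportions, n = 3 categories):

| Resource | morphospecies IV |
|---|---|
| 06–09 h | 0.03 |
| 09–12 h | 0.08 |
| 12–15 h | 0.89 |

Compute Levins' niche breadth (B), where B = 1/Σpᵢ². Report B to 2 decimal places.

1.25

Σpᵢ² = 0.03² + 0.08² + 0.89² = 0.0009 + 0.0064 + 0.7921 = 0.7994
B = 1 / 0.7994 = 1.2509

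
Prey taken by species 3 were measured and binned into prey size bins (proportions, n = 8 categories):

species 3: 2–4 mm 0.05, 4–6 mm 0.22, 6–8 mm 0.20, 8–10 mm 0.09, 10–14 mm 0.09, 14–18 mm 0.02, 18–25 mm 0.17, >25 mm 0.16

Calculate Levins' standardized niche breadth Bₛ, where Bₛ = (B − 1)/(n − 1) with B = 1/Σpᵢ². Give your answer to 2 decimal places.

0.74

Σpᵢ² = 0.05² + 0.22² + 0.20² + 0.09² + 0.09² + 0.02² + 0.17² + 0.16² = 0.0025 + 0.0484 + 0.0400 + 0.0081 + 0.0081 + 0.0004 + 0.0289 + 0.0256 = 0.1620
B = 1 / 0.1620 = 6.1728
Bₛ = (B − 1)/(n − 1) = (6.1728 − 1)/(8 − 1) = 5.1728/7 = 0.7390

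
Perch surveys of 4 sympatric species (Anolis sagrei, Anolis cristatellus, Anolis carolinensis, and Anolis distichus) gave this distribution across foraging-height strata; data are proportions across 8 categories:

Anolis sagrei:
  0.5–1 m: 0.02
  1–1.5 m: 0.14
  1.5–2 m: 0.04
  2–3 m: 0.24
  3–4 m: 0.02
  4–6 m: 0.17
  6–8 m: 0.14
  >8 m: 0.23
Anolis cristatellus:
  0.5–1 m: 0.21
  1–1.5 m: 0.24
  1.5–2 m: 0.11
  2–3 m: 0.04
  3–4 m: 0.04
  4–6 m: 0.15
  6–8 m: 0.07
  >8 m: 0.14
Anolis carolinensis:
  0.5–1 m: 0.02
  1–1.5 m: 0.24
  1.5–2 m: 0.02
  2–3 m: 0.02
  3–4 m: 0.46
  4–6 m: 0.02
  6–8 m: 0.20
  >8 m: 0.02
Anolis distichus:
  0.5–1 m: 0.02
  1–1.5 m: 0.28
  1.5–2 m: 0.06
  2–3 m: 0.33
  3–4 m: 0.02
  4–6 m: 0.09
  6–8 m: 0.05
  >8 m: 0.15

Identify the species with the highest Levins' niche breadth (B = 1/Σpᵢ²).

Σp_sagrᵢ² = 0.02² + 0.14² + 0.04² + 0.24² + 0.02² + 0.17² + 0.14² + 0.23² = 0.0004 + 0.0196 + 0.0016 + 0.0576 + 0.0004 + 0.0289 + 0.0196 + 0.0529 = 0.1810
B_sagr = 1 / 0.1810 = 5.5249
Σp_crisᵢ² = 0.21² + 0.24² + 0.11² + 0.04² + 0.04² + 0.15² + 0.07² + 0.14² = 0.0441 + 0.0576 + 0.0121 + 0.0016 + 0.0016 + 0.0225 + 0.0049 + 0.0196 = 0.1640
B_cris = 1 / 0.1640 = 6.0976
Σp_caroᵢ² = 0.02² + 0.24² + 0.02² + 0.02² + 0.46² + 0.02² + 0.20² + 0.02² = 0.0004 + 0.0576 + 0.0004 + 0.0004 + 0.2116 + 0.0004 + 0.0400 + 0.0004 = 0.3112
B_caro = 1 / 0.3112 = 3.2134
Σp_distᵢ² = 0.02² + 0.28² + 0.06² + 0.33² + 0.02² + 0.09² + 0.05² + 0.15² = 0.0004 + 0.0784 + 0.0036 + 0.1089 + 0.0004 + 0.0081 + 0.0025 + 0.0225 = 0.2248
B_dist = 1 / 0.2248 = 4.4484
Highest B → broadest niche (most generalist): Anolis cristatellus (B = 6.10).

Anolis cristatellus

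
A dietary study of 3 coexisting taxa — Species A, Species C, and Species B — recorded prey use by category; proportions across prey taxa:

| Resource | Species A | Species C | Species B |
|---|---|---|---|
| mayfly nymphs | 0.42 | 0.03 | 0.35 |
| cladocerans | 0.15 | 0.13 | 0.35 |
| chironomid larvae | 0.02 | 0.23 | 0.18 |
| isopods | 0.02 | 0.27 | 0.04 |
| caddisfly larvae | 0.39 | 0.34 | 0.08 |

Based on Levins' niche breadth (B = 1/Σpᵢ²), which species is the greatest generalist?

Species C

Σp_Aᵢ² = 0.42² + 0.15² + 0.02² + 0.02² + 0.39² = 0.1764 + 0.0225 + 0.0004 + 0.0004 + 0.1521 = 0.3518
B_A = 1 / 0.3518 = 2.8425
Σp_Cᵢ² = 0.03² + 0.13² + 0.23² + 0.27² + 0.34² = 0.0009 + 0.0169 + 0.0529 + 0.0729 + 0.1156 = 0.2592
B_C = 1 / 0.2592 = 3.8580
Σp_Bᵢ² = 0.35² + 0.35² + 0.18² + 0.04² + 0.08² = 0.1225 + 0.1225 + 0.0324 + 0.0016 + 0.0064 = 0.2854
B_B = 1 / 0.2854 = 3.5039
Highest B → broadest niche (most generalist): Species C (B = 3.86).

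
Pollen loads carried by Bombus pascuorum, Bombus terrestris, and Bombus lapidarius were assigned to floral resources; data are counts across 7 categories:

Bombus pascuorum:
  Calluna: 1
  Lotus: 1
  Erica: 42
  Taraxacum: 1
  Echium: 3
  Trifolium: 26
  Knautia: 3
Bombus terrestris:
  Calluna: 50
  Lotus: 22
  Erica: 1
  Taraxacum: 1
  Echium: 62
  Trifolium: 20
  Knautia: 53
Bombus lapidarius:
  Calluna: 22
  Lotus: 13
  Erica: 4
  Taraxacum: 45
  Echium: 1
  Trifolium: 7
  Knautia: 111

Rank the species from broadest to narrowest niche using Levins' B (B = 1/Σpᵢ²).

Proportions for Bombus pascuorum (n=77): 1/77=0.0130, 1/77=0.0130, 42/77=0.5455, 1/77=0.0130, 3/77=0.0390, 26/77=0.3377, 3/77=0.0390
Proportions for Bombus terrestris (n=209): 50/209=0.2392, 22/209=0.1053, 1/209=0.0048, 1/209=0.0048, 62/209=0.2967, 20/209=0.0957, 53/209=0.2536
Proportions for Bombus lapidarius (n=203): 22/203=0.1084, 13/203=0.0640, 4/203=0.0197, 45/203=0.2217, 1/203=0.0049, 7/203=0.0345, 111/203=0.5468
Σp_pascᵢ² = 0.0130² + 0.0130² + 0.5455² + 0.0130² + 0.0390² + 0.3377² + 0.0390² = 0.000169 + 0.000169 + 0.297570 + 0.000169 + 0.001521 + 0.114041 + 0.001521 = 0.415160
B_pasc = 1 / 0.415160 = 2.4087
Σp_terrᵢ² = 0.2392² + 0.1053² + 0.0048² + 0.0048² + 0.2967² + 0.0957² + 0.2536² = 0.057217 + 0.011088 + 0.000023 + 0.000023 + 0.088031 + 0.009158 + 0.064313 = 0.229853
B_terr = 1 / 0.229853 = 4.3506
Σp_lapiᵢ² = 0.1084² + 0.0640² + 0.0197² + 0.2217² + 0.0049² + 0.0345² + 0.5468² = 0.011751 + 0.004096 + 0.000388 + 0.049151 + 0.000024 + 0.001190 + 0.298990 = 0.365590
B_lapi = 1 / 0.365590 = 2.7353
Ranking by B (broadest → narrowest): Bombus terrestris (4.35) > Bombus lapidarius (2.74) > Bombus pascuorum (2.41)

Bombus terrestris > Bombus lapidarius > Bombus pascuorum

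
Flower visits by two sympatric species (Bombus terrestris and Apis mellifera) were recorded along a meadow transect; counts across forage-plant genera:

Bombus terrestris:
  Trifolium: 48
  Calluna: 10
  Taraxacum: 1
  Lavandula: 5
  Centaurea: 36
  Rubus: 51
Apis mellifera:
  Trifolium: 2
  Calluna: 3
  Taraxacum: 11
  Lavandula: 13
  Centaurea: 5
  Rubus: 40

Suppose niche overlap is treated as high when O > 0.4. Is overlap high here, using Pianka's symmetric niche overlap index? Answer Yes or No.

Proportions for Bombus terrestris (n=151): 48/151=0.3179, 10/151=0.0662, 1/151=0.0066, 5/151=0.0331, 36/151=0.2384, 51/151=0.3377
Proportions for Apis mellifera (n=74): 2/74=0.0270, 3/74=0.0405, 11/74=0.1486, 13/74=0.1757, 5/74=0.0676, 40/74=0.5405
Σ p₁ᵢp₂ᵢ = 0.008583 + 0.002681 + 0.000981 + 0.005816 + 0.016116 + 0.182527 = 0.216704
Σp_1ᵢ² = 0.3179² + 0.0662² + 0.0066² + 0.0331² + 0.2384² + 0.3377² = 0.101060 + 0.004382 + 0.000044 + 0.001096 + 0.056835 + 0.114041 = 0.277458
Σp_2ᵢ² = 0.0270² + 0.0405² + 0.1486² + 0.1757² + 0.0676² + 0.5405² = 0.000729 + 0.001640 + 0.022082 + 0.030870 + 0.004570 + 0.292140 = 0.352031
O = 0.216704 / √(0.277458 × 0.352031) = 0.216704 / 0.3125281 = 0.6934
O = 0.6934 > 0.4 → Yes.

Yes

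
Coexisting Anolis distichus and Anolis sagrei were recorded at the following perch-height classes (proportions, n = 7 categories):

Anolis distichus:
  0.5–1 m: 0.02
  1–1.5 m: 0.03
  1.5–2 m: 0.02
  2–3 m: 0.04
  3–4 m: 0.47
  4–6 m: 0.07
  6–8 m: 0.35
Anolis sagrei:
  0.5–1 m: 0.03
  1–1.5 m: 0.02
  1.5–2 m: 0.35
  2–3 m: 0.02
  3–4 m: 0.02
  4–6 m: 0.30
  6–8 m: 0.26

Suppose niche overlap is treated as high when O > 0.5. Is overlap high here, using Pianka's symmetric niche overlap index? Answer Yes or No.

No

Σ p₁ᵢp₂ᵢ = 0.0006 + 0.0006 + 0.0070 + 0.0008 + 0.0094 + 0.0210 + 0.0910 = 0.1304
Σp_1ᵢ² = 0.02² + 0.03² + 0.02² + 0.04² + 0.47² + 0.07² + 0.35² = 0.0004 + 0.0009 + 0.0004 + 0.0016 + 0.2209 + 0.0049 + 0.1225 = 0.3516
Σp_2ᵢ² = 0.03² + 0.02² + 0.35² + 0.02² + 0.02² + 0.30² + 0.26² = 0.0009 + 0.0004 + 0.1225 + 0.0004 + 0.0004 + 0.0900 + 0.0676 = 0.2822
O = 0.1304 / √(0.3516 × 0.2822) = 0.1304 / 0.31499 = 0.4140
O = 0.4140 < 0.5 → No.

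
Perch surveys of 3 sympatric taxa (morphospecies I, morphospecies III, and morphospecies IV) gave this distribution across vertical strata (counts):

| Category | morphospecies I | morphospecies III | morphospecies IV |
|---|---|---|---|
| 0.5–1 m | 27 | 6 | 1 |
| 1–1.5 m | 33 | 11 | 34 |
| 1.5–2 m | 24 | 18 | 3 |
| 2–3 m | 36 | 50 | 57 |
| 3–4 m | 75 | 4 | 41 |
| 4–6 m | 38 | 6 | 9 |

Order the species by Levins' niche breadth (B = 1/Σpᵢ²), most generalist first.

morphospecies I > morphospecies IV > morphospecies III

Proportions for morphospecies I (n=233): 27/233=0.1159, 33/233=0.1416, 24/233=0.1030, 36/233=0.1545, 75/233=0.3219, 38/233=0.1631
Proportions for morphospecies III (n=95): 6/95=0.0632, 11/95=0.1158, 18/95=0.1895, 50/95=0.5263, 4/95=0.0421, 6/95=0.0632
Proportions for morphospecies IV (n=145): 1/145=0.0069, 34/145=0.2345, 3/145=0.0207, 57/145=0.3931, 41/145=0.2828, 9/145=0.0621
Σp_Iᵢ² = 0.1159² + 0.1416² + 0.1030² + 0.1545² + 0.3219² + 0.1631² = 0.013433 + 0.020051 + 0.010609 + 0.023870 + 0.103620 + 0.026602 = 0.198185
B_I = 1 / 0.198185 = 5.0458
Σp_IIIᵢ² = 0.0632² + 0.1158² + 0.1895² + 0.5263² + 0.0421² + 0.0632² = 0.003994 + 0.013410 + 0.035910 + 0.276992 + 0.001772 + 0.003994 = 0.336072
B_III = 1 / 0.336072 = 2.9756
Σp_IVᵢ² = 0.0069² + 0.2345² + 0.0207² + 0.3931² + 0.2828² + 0.0621² = 0.000048 + 0.054990 + 0.000428 + 0.154528 + 0.079976 + 0.003856 = 0.293826
B_IV = 1 / 0.293826 = 3.4034
Ranking by B (broadest → narrowest): morphospecies I (5.05) > morphospecies IV (3.40) > morphospecies III (2.98)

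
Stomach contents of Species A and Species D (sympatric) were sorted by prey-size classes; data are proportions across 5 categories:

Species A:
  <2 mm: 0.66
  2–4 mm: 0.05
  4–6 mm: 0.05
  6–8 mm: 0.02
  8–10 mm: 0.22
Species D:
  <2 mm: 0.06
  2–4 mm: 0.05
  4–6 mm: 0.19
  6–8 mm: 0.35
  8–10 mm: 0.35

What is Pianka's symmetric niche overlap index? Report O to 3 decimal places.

Σ p₁ᵢp₂ᵢ = 0.0396 + 0.0025 + 0.0095 + 0.0070 + 0.0770 = 0.1356
Σp_1ᵢ² = 0.66² + 0.05² + 0.05² + 0.02² + 0.22² = 0.4356 + 0.0025 + 0.0025 + 0.0004 + 0.0484 = 0.4894
Σp_2ᵢ² = 0.06² + 0.05² + 0.19² + 0.35² + 0.35² = 0.0036 + 0.0025 + 0.0361 + 0.1225 + 0.1225 = 0.2872
O = 0.1356 / √(0.4894 × 0.2872) = 0.1356 / 0.374908 = 0.36169

0.362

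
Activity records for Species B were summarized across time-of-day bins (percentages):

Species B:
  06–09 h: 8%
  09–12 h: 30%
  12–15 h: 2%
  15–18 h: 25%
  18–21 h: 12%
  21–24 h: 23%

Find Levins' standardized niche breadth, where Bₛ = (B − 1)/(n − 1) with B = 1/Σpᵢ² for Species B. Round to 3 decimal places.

0.683

Convert percentages to proportions (divide by 100).
Σpᵢ² = 0.08² + 0.30² + 0.02² + 0.25² + 0.12² + 0.23² = 0.0064 + 0.0900 + 0.0004 + 0.0625 + 0.0144 + 0.0529 = 0.2266
B = 1 / 0.2266 = 4.41306
Bₛ = (B − 1)/(n − 1) = (4.41306 − 1)/(6 − 1) = 3.41306/5 = 0.68261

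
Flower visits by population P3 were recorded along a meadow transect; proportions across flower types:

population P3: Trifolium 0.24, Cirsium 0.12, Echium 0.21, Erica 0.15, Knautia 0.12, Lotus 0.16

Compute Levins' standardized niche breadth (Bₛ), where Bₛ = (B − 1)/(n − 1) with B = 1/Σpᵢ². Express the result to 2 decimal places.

Σpᵢ² = 0.24² + 0.12² + 0.21² + 0.15² + 0.12² + 0.16² = 0.0576 + 0.0144 + 0.0441 + 0.0225 + 0.0144 + 0.0256 = 0.1786
B = 1 / 0.1786 = 5.5991
Bₛ = (B − 1)/(n − 1) = (5.5991 − 1)/(6 − 1) = 4.5991/5 = 0.9198

0.92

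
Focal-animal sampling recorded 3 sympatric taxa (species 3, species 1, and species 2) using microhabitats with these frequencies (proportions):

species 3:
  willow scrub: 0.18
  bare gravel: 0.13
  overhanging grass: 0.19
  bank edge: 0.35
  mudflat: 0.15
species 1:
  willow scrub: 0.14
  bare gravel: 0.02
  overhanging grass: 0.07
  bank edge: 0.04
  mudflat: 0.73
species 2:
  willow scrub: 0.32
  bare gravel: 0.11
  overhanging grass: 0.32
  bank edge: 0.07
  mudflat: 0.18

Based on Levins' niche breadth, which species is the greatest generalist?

species 3

Σp_3ᵢ² = 0.18² + 0.13² + 0.19² + 0.35² + 0.15² = 0.0324 + 0.0169 + 0.0361 + 0.1225 + 0.0225 = 0.2304
B_3 = 1 / 0.2304 = 4.3403
Σp_1ᵢ² = 0.14² + 0.02² + 0.07² + 0.04² + 0.73² = 0.0196 + 0.0004 + 0.0049 + 0.0016 + 0.5329 = 0.5594
B_1 = 1 / 0.5594 = 1.7876
Σp_2ᵢ² = 0.32² + 0.11² + 0.32² + 0.07² + 0.18² = 0.1024 + 0.0121 + 0.1024 + 0.0049 + 0.0324 = 0.2542
B_2 = 1 / 0.2542 = 3.9339
Highest B → broadest niche (most generalist): species 3 (B = 4.34).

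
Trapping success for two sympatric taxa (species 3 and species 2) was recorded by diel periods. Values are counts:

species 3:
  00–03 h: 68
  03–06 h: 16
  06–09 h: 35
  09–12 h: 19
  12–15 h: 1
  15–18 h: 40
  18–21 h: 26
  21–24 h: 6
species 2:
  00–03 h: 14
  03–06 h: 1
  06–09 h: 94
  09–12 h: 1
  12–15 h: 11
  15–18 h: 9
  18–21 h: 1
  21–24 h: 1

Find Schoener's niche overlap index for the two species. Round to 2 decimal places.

Proportions for species 3 (n=211): 68/211=0.3223, 16/211=0.0758, 35/211=0.1659, 19/211=0.0900, 1/211=0.0047, 40/211=0.1896, 26/211=0.1232, 6/211=0.0284
Proportions for species 2 (n=132): 14/132=0.1061, 1/132=0.0076, 94/132=0.7121, 1/132=0.0076, 11/132=0.0833, 9/132=0.0682, 1/132=0.0076, 1/132=0.0076
Σ|p₁ᵢ − p₂ᵢ| = 0.2162 + 0.0682 + 0.5462 + 0.0824 + 0.0786 + 0.1214 + 0.1156 + 0.0208 = 1.2494
D = 1 − ½ × 1.2494 = 1 − 0.62470 = 0.37530

0.38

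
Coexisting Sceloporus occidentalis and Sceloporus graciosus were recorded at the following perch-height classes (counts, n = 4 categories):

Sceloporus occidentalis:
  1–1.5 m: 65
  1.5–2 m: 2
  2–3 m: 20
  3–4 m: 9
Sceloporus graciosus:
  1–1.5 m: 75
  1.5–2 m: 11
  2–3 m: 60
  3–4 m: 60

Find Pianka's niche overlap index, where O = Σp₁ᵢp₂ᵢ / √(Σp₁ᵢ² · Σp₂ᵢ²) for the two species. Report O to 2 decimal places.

Proportions for Sceloporus occidentalis (n=96): 65/96=0.6771, 2/96=0.0208, 20/96=0.2083, 9/96=0.0938
Proportions for Sceloporus graciosus (n=206): 75/206=0.3641, 11/206=0.0534, 60/206=0.2913, 60/206=0.2913
Σ p₁ᵢp₂ᵢ = 0.246532 + 0.001111 + 0.060678 + 0.027324 = 0.335645
Σp_1ᵢ² = 0.6771² + 0.0208² + 0.2083² + 0.0938² = 0.458464 + 0.000433 + 0.043389 + 0.008798 = 0.511084
Σp_2ᵢ² = 0.3641² + 0.0534² + 0.2913² + 0.2913² = 0.132569 + 0.002852 + 0.084856 + 0.084856 = 0.305133
O = 0.335645 / √(0.511084 × 0.305133) = 0.335645 / 0.3949033 = 0.8499

0.85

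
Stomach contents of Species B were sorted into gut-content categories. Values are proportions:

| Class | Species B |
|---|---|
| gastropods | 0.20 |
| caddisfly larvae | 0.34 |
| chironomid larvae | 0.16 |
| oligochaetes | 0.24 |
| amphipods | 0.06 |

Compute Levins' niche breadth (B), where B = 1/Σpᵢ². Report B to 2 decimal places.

Σpᵢ² = 0.20² + 0.34² + 0.16² + 0.24² + 0.06² = 0.0400 + 0.1156 + 0.0256 + 0.0576 + 0.0036 = 0.2424
B = 1 / 0.2424 = 4.1254

4.13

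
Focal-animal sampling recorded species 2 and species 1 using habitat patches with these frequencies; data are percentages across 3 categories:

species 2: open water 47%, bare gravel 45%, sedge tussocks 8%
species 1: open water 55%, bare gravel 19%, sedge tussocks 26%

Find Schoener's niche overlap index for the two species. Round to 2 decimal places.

0.74

Convert percentages to proportions (divide by 100).
Σ|p₁ᵢ − p₂ᵢ| = 0.08 + 0.26 + 0.18 = 0.52
D = 1 − ½ × 0.52 = 1 − 0.260 = 0.7400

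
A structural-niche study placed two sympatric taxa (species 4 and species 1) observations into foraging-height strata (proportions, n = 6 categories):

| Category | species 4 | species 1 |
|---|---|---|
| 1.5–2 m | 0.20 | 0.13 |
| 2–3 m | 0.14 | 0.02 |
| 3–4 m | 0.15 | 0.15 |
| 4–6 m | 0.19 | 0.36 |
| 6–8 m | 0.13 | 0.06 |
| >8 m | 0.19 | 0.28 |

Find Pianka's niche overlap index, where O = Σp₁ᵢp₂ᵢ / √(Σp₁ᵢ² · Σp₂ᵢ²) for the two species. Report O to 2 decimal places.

0.87

Σ p₁ᵢp₂ᵢ = 0.0260 + 0.0028 + 0.0225 + 0.0684 + 0.0078 + 0.0532 = 0.1807
Σp_1ᵢ² = 0.20² + 0.14² + 0.15² + 0.19² + 0.13² + 0.19² = 0.0400 + 0.0196 + 0.0225 + 0.0361 + 0.0169 + 0.0361 = 0.1712
Σp_2ᵢ² = 0.13² + 0.02² + 0.15² + 0.36² + 0.06² + 0.28² = 0.0169 + 0.0004 + 0.0225 + 0.1296 + 0.0036 + 0.0784 = 0.2514
O = 0.1807 / √(0.1712 × 0.2514) = 0.1807 / 0.20746 = 0.8710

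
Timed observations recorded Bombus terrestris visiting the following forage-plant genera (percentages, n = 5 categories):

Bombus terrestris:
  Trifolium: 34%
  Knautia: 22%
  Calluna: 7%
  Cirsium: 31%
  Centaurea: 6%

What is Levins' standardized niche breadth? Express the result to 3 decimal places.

Convert percentages to proportions (divide by 100).
Σpᵢ² = 0.34² + 0.22² + 0.07² + 0.31² + 0.06² = 0.1156 + 0.0484 + 0.0049 + 0.0961 + 0.0036 = 0.2686
B = 1 / 0.2686 = 3.72301
Bₛ = (B − 1)/(n − 1) = (3.72301 − 1)/(5 − 1) = 2.72301/4 = 0.68075

0.681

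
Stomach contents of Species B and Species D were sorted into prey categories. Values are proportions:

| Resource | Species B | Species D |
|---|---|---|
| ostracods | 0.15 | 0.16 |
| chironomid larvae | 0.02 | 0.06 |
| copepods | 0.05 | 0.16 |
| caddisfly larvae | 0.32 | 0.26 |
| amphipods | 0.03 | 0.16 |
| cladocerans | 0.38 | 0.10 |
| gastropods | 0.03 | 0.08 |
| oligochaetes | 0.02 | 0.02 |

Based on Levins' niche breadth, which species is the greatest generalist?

Species D

Σp_Bᵢ² = 0.15² + 0.02² + 0.05² + 0.32² + 0.03² + 0.38² + 0.03² + 0.02² = 0.0225 + 0.0004 + 0.0025 + 0.1024 + 0.0009 + 0.1444 + 0.0009 + 0.0004 = 0.2744
B_B = 1 / 0.2744 = 3.6443
Σp_Dᵢ² = 0.16² + 0.06² + 0.16² + 0.26² + 0.16² + 0.10² + 0.08² + 0.02² = 0.0256 + 0.0036 + 0.0256 + 0.0676 + 0.0256 + 0.0100 + 0.0064 + 0.0004 = 0.1648
B_D = 1 / 0.1648 = 6.0680
Highest B → broadest niche (most generalist): Species D (B = 6.07).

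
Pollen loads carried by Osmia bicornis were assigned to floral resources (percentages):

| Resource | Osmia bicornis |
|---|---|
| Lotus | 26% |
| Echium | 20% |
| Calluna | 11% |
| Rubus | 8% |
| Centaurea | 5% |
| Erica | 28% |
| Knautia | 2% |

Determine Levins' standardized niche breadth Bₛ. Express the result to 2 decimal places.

0.64

Convert percentages to proportions (divide by 100).
Σpᵢ² = 0.26² + 0.20² + 0.11² + 0.08² + 0.05² + 0.28² + 0.02² = 0.0676 + 0.0400 + 0.0121 + 0.0064 + 0.0025 + 0.0784 + 0.0004 = 0.2074
B = 1 / 0.2074 = 4.8216
Bₛ = (B − 1)/(n − 1) = (4.8216 − 1)/(7 − 1) = 3.8216/6 = 0.6369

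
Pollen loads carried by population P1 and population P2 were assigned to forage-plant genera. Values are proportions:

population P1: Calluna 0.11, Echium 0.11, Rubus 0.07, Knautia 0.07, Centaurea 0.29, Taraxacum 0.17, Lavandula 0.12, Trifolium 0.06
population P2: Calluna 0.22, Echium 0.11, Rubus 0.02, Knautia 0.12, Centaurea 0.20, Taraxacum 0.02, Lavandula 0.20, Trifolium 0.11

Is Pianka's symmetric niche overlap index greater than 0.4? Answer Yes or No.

Yes

Σ p₁ᵢp₂ᵢ = 0.0242 + 0.0121 + 0.0014 + 0.0084 + 0.0580 + 0.0034 + 0.0240 + 0.0066 = 0.1381
Σp_1ᵢ² = 0.11² + 0.11² + 0.07² + 0.07² + 0.29² + 0.17² + 0.12² + 0.06² = 0.0121 + 0.0121 + 0.0049 + 0.0049 + 0.0841 + 0.0289 + 0.0144 + 0.0036 = 0.1650
Σp_2ᵢ² = 0.22² + 0.11² + 0.02² + 0.12² + 0.20² + 0.02² + 0.20² + 0.11² = 0.0484 + 0.0121 + 0.0004 + 0.0144 + 0.0400 + 0.0004 + 0.0400 + 0.0121 = 0.1678
O = 0.1381 / √(0.1650 × 0.1678) = 0.1381 / 0.16639 = 0.8300
O = 0.8300 > 0.4 → Yes.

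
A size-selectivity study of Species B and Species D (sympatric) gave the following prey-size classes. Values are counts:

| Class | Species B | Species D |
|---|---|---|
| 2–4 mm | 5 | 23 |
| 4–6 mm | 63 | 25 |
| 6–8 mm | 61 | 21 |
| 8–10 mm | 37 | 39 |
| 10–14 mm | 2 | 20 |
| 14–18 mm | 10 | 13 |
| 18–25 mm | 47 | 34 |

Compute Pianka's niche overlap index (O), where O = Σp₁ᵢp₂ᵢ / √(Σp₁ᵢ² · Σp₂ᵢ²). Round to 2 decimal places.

0.83

Proportions for Species B (n=225): 5/225=0.0222, 63/225=0.2800, 61/225=0.2711, 37/225=0.1644, 2/225=0.0089, 10/225=0.0444, 47/225=0.2089
Proportions for Species D (n=175): 23/175=0.1314, 25/175=0.1429, 21/175=0.1200, 39/175=0.2229, 20/175=0.1143, 13/175=0.0743, 34/175=0.1943
Σ p₁ᵢp₂ᵢ = 0.002917 + 0.040012 + 0.032532 + 0.036645 + 0.001017 + 0.003299 + 0.040589 = 0.157011
Σp_1ᵢ² = 0.0222² + 0.2800² + 0.2711² + 0.1644² + 0.0089² + 0.0444² + 0.2089² = 0.000493 + 0.078400 + 0.073495 + 0.027027 + 0.000079 + 0.001971 + 0.043639 = 0.225104
Σp_2ᵢ² = 0.1314² + 0.1429² + 0.1200² + 0.2229² + 0.1143² + 0.0743² + 0.1943² = 0.017266 + 0.020420 + 0.014400 + 0.049684 + 0.013064 + 0.005520 + 0.037752 = 0.158106
O = 0.157011 / √(0.225104 × 0.158106) = 0.157011 / 0.1886539 = 0.8323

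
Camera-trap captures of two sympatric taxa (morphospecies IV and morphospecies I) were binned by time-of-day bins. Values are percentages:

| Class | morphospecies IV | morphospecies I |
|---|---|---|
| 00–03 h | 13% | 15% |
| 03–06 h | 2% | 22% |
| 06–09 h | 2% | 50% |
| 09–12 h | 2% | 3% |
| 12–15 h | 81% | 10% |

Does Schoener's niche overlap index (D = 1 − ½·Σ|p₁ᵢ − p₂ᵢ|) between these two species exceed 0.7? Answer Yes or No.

No

Convert percentages to proportions (divide by 100).
Σ|p₁ᵢ − p₂ᵢ| = 0.02 + 0.20 + 0.48 + 0.01 + 0.71 = 1.42
D = 1 − ½ × 1.42 = 1 − 0.710 = 0.2900
D = 0.2900 < 0.7 → No.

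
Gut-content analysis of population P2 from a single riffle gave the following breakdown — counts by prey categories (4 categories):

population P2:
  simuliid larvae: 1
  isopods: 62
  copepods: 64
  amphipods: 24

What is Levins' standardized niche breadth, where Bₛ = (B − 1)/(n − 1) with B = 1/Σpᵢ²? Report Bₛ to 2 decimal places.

0.56

Proportions for population P2 (n=151): 1/151=0.0066, 62/151=0.4106, 64/151=0.4238, 24/151=0.1589
Σpᵢ² = 0.0066² + 0.4106² + 0.4238² + 0.1589² = 0.000044 + 0.168592 + 0.179606 + 0.025249 = 0.373491
B = 1 / 0.373491 = 2.6774
Bₛ = (B − 1)/(n − 1) = (2.6774 − 1)/(4 − 1) = 1.6774/3 = 0.5591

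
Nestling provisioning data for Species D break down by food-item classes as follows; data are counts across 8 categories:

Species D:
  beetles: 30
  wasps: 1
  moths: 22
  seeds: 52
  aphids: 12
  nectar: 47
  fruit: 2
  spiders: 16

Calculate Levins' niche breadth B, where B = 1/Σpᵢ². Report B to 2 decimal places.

4.94

Proportions for Species D (n=182): 30/182=0.1648, 1/182=0.0055, 22/182=0.1209, 52/182=0.2857, 12/182=0.0659, 47/182=0.2582, 2/182=0.0110, 16/182=0.0879
Σpᵢ² = 0.1648² + 0.0055² + 0.1209² + 0.2857² + 0.0659² + 0.2582² + 0.0110² + 0.0879² = 0.027159 + 0.000030 + 0.014617 + 0.081624 + 0.004343 + 0.066667 + 0.000121 + 0.007726 = 0.202287
B = 1 / 0.202287 = 4.9435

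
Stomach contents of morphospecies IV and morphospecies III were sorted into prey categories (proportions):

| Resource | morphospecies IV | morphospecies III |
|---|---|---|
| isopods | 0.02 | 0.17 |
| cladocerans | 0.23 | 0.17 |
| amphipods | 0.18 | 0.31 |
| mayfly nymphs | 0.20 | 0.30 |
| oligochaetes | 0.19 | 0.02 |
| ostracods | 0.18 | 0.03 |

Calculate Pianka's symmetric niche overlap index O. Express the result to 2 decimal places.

0.77

Σ p₁ᵢp₂ᵢ = 0.0034 + 0.0391 + 0.0558 + 0.0600 + 0.0038 + 0.0054 = 0.1675
Σp_1ᵢ² = 0.02² + 0.23² + 0.18² + 0.20² + 0.19² + 0.18² = 0.0004 + 0.0529 + 0.0324 + 0.0400 + 0.0361 + 0.0324 = 0.1942
Σp_2ᵢ² = 0.17² + 0.17² + 0.31² + 0.30² + 0.02² + 0.03² = 0.0289 + 0.0289 + 0.0961 + 0.0900 + 0.0004 + 0.0009 = 0.2452
O = 0.1675 / √(0.1942 × 0.2452) = 0.1675 / 0.21822 = 0.7676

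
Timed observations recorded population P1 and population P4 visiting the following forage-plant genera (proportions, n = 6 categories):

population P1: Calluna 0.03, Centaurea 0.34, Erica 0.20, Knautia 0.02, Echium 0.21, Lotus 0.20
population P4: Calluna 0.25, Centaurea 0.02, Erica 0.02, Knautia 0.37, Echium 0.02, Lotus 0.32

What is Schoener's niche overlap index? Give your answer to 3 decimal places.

0.310

Σ|p₁ᵢ − p₂ᵢ| = 0.22 + 0.32 + 0.18 + 0.35 + 0.19 + 0.12 = 1.38
D = 1 − ½ × 1.38 = 1 − 0.690 = 0.31000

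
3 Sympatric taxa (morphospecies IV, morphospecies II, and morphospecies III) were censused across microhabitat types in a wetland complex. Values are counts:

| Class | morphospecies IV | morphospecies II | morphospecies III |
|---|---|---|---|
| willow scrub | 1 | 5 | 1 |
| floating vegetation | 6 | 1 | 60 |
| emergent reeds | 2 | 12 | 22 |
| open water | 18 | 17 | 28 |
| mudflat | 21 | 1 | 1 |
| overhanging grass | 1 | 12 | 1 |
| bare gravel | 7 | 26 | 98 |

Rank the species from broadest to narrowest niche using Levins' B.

morphospecies II > morphospecies IV > morphospecies III

Proportions for morphospecies IV (n=56): 1/56=0.0179, 6/56=0.1071, 2/56=0.0357, 18/56=0.3214, 21/56=0.3750, 1/56=0.0179, 7/56=0.1250
Proportions for morphospecies II (n=74): 5/74=0.0676, 1/74=0.0135, 12/74=0.1622, 17/74=0.2297, 1/74=0.0135, 12/74=0.1622, 26/74=0.3514
Proportions for morphospecies III (n=211): 1/211=0.0047, 60/211=0.2844, 22/211=0.1043, 28/211=0.1327, 1/211=0.0047, 1/211=0.0047, 98/211=0.4645
Σp_IVᵢ² = 0.0179² + 0.1071² + 0.0357² + 0.3214² + 0.3750² + 0.0179² + 0.1250² = 0.000320 + 0.011470 + 0.001274 + 0.103298 + 0.140625 + 0.000320 + 0.015625 = 0.272932
B_IV = 1 / 0.272932 = 3.6639
Σp_IIᵢ² = 0.0676² + 0.0135² + 0.1622² + 0.2297² + 0.0135² + 0.1622² + 0.3514² = 0.004570 + 0.000182 + 0.026309 + 0.052762 + 0.000182 + 0.026309 + 0.123482 = 0.233796
B_II = 1 / 0.233796 = 4.2772
Σp_IIIᵢ² = 0.0047² + 0.2844² + 0.1043² + 0.1327² + 0.0047² + 0.0047² + 0.4645² = 0.000022 + 0.080883 + 0.010878 + 0.017609 + 0.000022 + 0.000022 + 0.215760 = 0.325196
B_III = 1 / 0.325196 = 3.0751
Ranking by B (broadest → narrowest): morphospecies II (4.28) > morphospecies IV (3.66) > morphospecies III (3.08)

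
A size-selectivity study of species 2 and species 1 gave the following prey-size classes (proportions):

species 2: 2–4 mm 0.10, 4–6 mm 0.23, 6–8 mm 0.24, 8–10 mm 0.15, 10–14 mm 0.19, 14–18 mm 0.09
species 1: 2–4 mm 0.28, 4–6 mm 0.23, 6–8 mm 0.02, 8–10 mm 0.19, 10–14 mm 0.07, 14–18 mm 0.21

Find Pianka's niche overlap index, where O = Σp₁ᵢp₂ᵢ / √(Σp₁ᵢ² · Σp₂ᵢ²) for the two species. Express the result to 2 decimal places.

0.73

Σ p₁ᵢp₂ᵢ = 0.0280 + 0.0529 + 0.0048 + 0.0285 + 0.0133 + 0.0189 = 0.1464
Σp_1ᵢ² = 0.10² + 0.23² + 0.24² + 0.15² + 0.19² + 0.09² = 0.0100 + 0.0529 + 0.0576 + 0.0225 + 0.0361 + 0.0081 = 0.1872
Σp_2ᵢ² = 0.28² + 0.23² + 0.02² + 0.19² + 0.07² + 0.21² = 0.0784 + 0.0529 + 0.0004 + 0.0361 + 0.0049 + 0.0441 = 0.2168
O = 0.1464 / √(0.1872 × 0.2168) = 0.1464 / 0.20146 = 0.7267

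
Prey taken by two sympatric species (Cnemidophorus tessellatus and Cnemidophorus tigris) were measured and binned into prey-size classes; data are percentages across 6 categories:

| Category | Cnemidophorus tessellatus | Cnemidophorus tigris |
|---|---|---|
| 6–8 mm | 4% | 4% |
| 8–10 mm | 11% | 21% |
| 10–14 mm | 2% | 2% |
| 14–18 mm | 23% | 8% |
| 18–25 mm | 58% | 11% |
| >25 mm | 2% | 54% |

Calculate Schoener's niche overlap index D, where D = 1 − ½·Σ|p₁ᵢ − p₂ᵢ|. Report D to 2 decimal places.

Convert percentages to proportions (divide by 100).
Σ|p₁ᵢ − p₂ᵢ| = 0.00 + 0.10 + 0.00 + 0.15 + 0.47 + 0.52 = 1.24
D = 1 − ½ × 1.24 = 1 − 0.620 = 0.3800

0.38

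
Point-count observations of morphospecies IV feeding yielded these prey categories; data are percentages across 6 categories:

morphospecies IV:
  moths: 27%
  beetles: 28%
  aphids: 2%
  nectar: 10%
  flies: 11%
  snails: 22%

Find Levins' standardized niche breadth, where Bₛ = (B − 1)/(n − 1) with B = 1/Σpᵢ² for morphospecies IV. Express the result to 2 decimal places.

0.70

Convert percentages to proportions (divide by 100).
Σpᵢ² = 0.27² + 0.28² + 0.02² + 0.10² + 0.11² + 0.22² = 0.0729 + 0.0784 + 0.0004 + 0.0100 + 0.0121 + 0.0484 = 0.2222
B = 1 / 0.2222 = 4.5005
Bₛ = (B − 1)/(n − 1) = (4.5005 − 1)/(6 − 1) = 3.5005/5 = 0.7001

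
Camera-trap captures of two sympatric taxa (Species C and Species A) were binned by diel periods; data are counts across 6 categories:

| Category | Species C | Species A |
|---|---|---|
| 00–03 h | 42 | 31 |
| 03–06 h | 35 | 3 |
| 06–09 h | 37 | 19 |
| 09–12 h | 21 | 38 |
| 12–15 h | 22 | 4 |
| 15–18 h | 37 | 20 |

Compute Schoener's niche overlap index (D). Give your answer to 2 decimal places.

Proportions for Species C (n=194): 42/194=0.2165, 35/194=0.1804, 37/194=0.1907, 21/194=0.1082, 22/194=0.1134, 37/194=0.1907
Proportions for Species A (n=115): 31/115=0.2696, 3/115=0.0261, 19/115=0.1652, 38/115=0.3304, 4/115=0.0348, 20/115=0.1739
Σ|p₁ᵢ − p₂ᵢ| = 0.0531 + 0.1543 + 0.0255 + 0.2222 + 0.0786 + 0.0168 = 0.5505
D = 1 − ½ × 0.5505 = 1 − 0.27525 = 0.72475

0.72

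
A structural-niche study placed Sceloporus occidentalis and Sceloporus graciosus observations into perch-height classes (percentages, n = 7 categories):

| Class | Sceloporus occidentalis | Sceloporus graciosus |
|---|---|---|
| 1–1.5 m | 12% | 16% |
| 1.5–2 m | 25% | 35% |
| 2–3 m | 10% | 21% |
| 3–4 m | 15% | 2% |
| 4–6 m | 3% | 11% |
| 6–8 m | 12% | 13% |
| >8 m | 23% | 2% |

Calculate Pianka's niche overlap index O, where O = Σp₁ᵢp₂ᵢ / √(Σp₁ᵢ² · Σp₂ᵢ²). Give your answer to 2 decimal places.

0.78

Convert percentages to proportions (divide by 100).
Σ p₁ᵢp₂ᵢ = 0.0192 + 0.0875 + 0.0210 + 0.0030 + 0.0033 + 0.0156 + 0.0046 = 0.1542
Σp_1ᵢ² = 0.12² + 0.25² + 0.10² + 0.15² + 0.03² + 0.12² + 0.23² = 0.0144 + 0.0625 + 0.0100 + 0.0225 + 0.0009 + 0.0144 + 0.0529 = 0.1776
Σp_2ᵢ² = 0.16² + 0.35² + 0.21² + 0.02² + 0.11² + 0.13² + 0.02² = 0.0256 + 0.1225 + 0.0441 + 0.0004 + 0.0121 + 0.0169 + 0.0004 = 0.2220
O = 0.1542 / √(0.1776 × 0.2220) = 0.1542 / 0.19856 = 0.7766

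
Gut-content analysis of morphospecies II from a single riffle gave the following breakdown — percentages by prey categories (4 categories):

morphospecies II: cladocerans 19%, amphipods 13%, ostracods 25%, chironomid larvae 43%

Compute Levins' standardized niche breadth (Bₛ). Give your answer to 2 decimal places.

Convert percentages to proportions (divide by 100).
Σpᵢ² = 0.19² + 0.13² + 0.25² + 0.43² = 0.0361 + 0.0169 + 0.0625 + 0.1849 = 0.3004
B = 1 / 0.3004 = 3.3289
Bₛ = (B − 1)/(n − 1) = (3.3289 − 1)/(4 − 1) = 2.3289/3 = 0.7763

0.78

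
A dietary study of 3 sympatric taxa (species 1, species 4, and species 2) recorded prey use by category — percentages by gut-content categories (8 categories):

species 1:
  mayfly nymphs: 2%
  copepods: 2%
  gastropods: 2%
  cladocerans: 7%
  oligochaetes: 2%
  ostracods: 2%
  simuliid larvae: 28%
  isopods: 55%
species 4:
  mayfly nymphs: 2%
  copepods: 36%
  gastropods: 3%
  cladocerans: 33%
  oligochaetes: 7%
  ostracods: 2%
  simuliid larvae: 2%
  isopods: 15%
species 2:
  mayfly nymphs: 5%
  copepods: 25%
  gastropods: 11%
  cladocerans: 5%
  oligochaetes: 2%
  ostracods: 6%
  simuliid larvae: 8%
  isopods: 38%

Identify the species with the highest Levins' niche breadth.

species 2

Convert percentages to proportions (divide by 100).
Σp_1ᵢ² = 0.02² + 0.02² + 0.02² + 0.07² + 0.02² + 0.02² + 0.28² + 0.55² = 0.0004 + 0.0004 + 0.0004 + 0.0049 + 0.0004 + 0.0004 + 0.0784 + 0.3025 = 0.3878
B_1 = 1 / 0.3878 = 2.5786
Σp_4ᵢ² = 0.02² + 0.36² + 0.03² + 0.33² + 0.07² + 0.02² + 0.02² + 0.15² = 0.0004 + 0.1296 + 0.0009 + 0.1089 + 0.0049 + 0.0004 + 0.0004 + 0.0225 = 0.2680
B_4 = 1 / 0.2680 = 3.7313
Σp_2ᵢ² = 0.05² + 0.25² + 0.11² + 0.05² + 0.02² + 0.06² + 0.08² + 0.38² = 0.0025 + 0.0625 + 0.0121 + 0.0025 + 0.0004 + 0.0036 + 0.0064 + 0.1444 = 0.2344
B_2 = 1 / 0.2344 = 4.2662
Highest B → broadest niche (most generalist): species 2 (B = 4.27).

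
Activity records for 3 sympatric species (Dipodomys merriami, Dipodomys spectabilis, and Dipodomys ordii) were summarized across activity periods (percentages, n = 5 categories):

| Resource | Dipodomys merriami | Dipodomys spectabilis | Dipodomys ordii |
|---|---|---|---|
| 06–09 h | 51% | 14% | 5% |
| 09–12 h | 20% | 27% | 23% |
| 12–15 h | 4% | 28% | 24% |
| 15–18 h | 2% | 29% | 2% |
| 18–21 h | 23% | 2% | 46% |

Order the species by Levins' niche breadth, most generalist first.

Dipodomys spectabilis > Dipodomys ordii > Dipodomys merriami

Convert percentages to proportions (divide by 100).
Σp_merrᵢ² = 0.51² + 0.20² + 0.04² + 0.02² + 0.23² = 0.2601 + 0.0400 + 0.0016 + 0.0004 + 0.0529 = 0.3550
B_merr = 1 / 0.3550 = 2.8169
Σp_specᵢ² = 0.14² + 0.27² + 0.28² + 0.29² + 0.02² = 0.0196 + 0.0729 + 0.0784 + 0.0841 + 0.0004 = 0.2554
B_spec = 1 / 0.2554 = 3.9154
Σp_ordiᵢ² = 0.05² + 0.23² + 0.24² + 0.02² + 0.46² = 0.0025 + 0.0529 + 0.0576 + 0.0004 + 0.2116 = 0.3250
B_ordi = 1 / 0.3250 = 3.0769
Ranking by B (broadest → narrowest): Dipodomys spectabilis (3.92) > Dipodomys ordii (3.08) > Dipodomys merriami (2.82)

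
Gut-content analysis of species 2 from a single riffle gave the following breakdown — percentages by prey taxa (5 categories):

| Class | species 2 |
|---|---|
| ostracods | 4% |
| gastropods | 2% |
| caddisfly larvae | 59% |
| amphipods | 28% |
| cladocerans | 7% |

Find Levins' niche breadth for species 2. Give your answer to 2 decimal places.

2.31

Convert percentages to proportions (divide by 100).
Σpᵢ² = 0.04² + 0.02² + 0.59² + 0.28² + 0.07² = 0.0016 + 0.0004 + 0.3481 + 0.0784 + 0.0049 = 0.4334
B = 1 / 0.4334 = 2.3073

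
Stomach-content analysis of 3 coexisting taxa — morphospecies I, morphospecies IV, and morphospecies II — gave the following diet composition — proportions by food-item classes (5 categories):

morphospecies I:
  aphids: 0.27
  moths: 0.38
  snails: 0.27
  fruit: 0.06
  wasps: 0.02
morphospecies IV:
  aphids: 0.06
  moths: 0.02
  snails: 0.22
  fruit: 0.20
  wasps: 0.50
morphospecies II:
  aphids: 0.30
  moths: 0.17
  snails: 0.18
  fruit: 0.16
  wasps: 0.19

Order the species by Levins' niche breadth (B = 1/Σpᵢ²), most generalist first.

Σp_Iᵢ² = 0.27² + 0.38² + 0.27² + 0.06² + 0.02² = 0.0729 + 0.1444 + 0.0729 + 0.0036 + 0.0004 = 0.2942
B_I = 1 / 0.2942 = 3.3990
Σp_IVᵢ² = 0.06² + 0.02² + 0.22² + 0.20² + 0.50² = 0.0036 + 0.0004 + 0.0484 + 0.0400 + 0.2500 = 0.3424
B_IV = 1 / 0.3424 = 2.9206
Σp_IIᵢ² = 0.30² + 0.17² + 0.18² + 0.16² + 0.19² = 0.0900 + 0.0289 + 0.0324 + 0.0256 + 0.0361 = 0.2130
B_II = 1 / 0.2130 = 4.6948
Ranking by B (broadest → narrowest): morphospecies II (4.69) > morphospecies I (3.40) > morphospecies IV (2.92)

morphospecies II > morphospecies I > morphospecies IV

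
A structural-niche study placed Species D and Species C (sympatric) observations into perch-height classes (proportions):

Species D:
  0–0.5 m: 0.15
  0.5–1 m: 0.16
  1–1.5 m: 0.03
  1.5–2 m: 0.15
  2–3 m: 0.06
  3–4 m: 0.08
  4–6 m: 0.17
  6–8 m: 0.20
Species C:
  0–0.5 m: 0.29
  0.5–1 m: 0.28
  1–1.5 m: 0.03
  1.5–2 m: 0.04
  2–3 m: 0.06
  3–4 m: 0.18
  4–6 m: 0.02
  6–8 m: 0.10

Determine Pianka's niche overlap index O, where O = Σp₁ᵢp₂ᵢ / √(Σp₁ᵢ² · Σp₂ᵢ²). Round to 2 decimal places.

0.77

Σ p₁ᵢp₂ᵢ = 0.0435 + 0.0448 + 0.0009 + 0.0060 + 0.0036 + 0.0144 + 0.0034 + 0.0200 = 0.1366
Σp_1ᵢ² = 0.15² + 0.16² + 0.03² + 0.15² + 0.06² + 0.08² + 0.17² + 0.20² = 0.0225 + 0.0256 + 0.0009 + 0.0225 + 0.0036 + 0.0064 + 0.0289 + 0.0400 = 0.1504
Σp_2ᵢ² = 0.29² + 0.28² + 0.03² + 0.04² + 0.06² + 0.18² + 0.02² + 0.10² = 0.0841 + 0.0784 + 0.0009 + 0.0016 + 0.0036 + 0.0324 + 0.0004 + 0.0100 = 0.2114
O = 0.1366 / √(0.1504 × 0.2114) = 0.1366 / 0.17831 = 0.7661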